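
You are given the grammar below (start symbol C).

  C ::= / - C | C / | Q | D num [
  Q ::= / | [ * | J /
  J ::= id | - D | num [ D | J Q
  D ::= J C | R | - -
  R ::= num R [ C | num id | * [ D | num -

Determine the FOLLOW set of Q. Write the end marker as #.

{ #, *, -, /, [, id, num }

In C ::= Q: Q is at the end, add FOLLOW(C) = { #, *, -, /, [, id, num }.
In J ::= J Q: Q is at the end, add FOLLOW(J) = { *, -, /, [, id, num }.
Union: FOLLOW(Q) = { #, *, -, /, [, id, num }.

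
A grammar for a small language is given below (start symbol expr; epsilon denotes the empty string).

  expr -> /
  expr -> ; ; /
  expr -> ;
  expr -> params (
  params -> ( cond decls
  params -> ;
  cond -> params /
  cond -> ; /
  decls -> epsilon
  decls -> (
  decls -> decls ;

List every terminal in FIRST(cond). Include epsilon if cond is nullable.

{ (, ; }

From cond -> params /: add FIRST(params) = { (, ; }.
cond -> ; / contributes {;}.
Union: FIRST(cond) = { (, ; }.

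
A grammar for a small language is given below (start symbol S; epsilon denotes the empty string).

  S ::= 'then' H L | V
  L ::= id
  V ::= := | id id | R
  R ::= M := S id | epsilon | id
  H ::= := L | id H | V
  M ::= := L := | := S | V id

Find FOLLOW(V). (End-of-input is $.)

{ $, :=, id }

In S ::= V: V is at the end, add FOLLOW(S) = { $, :=, id }.
In H ::= V: V is at the end, add FOLLOW(H) = { id }.
In M ::= V id: add FIRST(id) = { id }.
Union: FOLLOW(V) = { $, :=, id }.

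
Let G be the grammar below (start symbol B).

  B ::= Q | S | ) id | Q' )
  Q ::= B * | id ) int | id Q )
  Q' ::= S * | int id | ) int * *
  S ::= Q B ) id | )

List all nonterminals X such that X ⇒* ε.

{ } (none)

No nonterminal has an empty production or an RHS whose symbols are all nullable.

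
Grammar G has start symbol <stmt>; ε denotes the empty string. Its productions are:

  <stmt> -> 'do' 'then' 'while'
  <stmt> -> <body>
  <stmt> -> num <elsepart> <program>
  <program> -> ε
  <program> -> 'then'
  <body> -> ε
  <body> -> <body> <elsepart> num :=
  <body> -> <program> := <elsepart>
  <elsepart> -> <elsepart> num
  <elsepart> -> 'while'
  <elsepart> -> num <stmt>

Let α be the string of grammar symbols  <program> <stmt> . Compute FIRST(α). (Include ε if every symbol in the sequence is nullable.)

{ 'do', 'then', 'while', :=, num, ε }

Add FIRST(<program>)\{ε} = { 'then' }; <program> is nullable, continue.
Add FIRST(<stmt>)\{ε} = { 'do', 'then', 'while', :=, num }; <stmt> is nullable, continue.
Every symbol is nullable, so include ε.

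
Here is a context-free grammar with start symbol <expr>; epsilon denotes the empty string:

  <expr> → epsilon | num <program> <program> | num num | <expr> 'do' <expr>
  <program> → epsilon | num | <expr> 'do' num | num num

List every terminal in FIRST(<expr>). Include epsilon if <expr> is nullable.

<expr> → epsilon contributes epsilon.
<expr> → num <program> <program> contributes {num}.
<expr> → num num contributes {num}.
From <expr> → <expr> 'do' <expr>: <expr> nullable, take FIRST(<expr>) ∪ {'do'} = { 'do', num }.
Union: FIRST(<expr>) = { 'do', num, epsilon }.

{ 'do', num, epsilon }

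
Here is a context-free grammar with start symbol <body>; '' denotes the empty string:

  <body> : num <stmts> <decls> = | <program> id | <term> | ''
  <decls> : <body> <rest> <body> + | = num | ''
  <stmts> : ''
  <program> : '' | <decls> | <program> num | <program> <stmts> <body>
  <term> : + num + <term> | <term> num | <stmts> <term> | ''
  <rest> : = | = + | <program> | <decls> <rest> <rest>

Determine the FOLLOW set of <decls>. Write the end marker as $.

In <body> : num <stmts> <decls> =: add FIRST(=) = { = }.
In <program> : <decls>: <decls> is at the end, add FOLLOW(<program>) = { +, =, id, num }.
In <rest> : <decls> <rest> <rest>: add FIRST(<rest> <rest>)\{''} = { +, =, id, num }.
  Since <rest> <rest> is nullable, also add FOLLOW(<rest>) = { +, =, id, num }.
Union: FOLLOW(<decls>) = { +, =, id, num }.

{ +, =, id, num }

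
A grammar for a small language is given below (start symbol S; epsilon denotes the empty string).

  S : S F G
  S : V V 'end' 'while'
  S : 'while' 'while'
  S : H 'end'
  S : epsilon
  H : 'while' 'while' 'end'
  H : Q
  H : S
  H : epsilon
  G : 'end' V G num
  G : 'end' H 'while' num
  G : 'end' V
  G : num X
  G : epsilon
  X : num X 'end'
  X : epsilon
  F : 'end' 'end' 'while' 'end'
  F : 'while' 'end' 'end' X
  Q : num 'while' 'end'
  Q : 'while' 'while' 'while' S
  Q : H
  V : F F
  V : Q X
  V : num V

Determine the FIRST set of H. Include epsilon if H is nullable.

H : 'while' 'while' 'end' contributes {'while'}.
From H : Q: add FIRST(Q) = { 'end', 'while', num, epsilon } (including epsilon since Q is nullable).
From H : S: add FIRST(S) = { 'end', 'while', num, epsilon } (including epsilon since S is nullable).
H : epsilon contributes epsilon.
Union: FIRST(H) = { 'end', 'while', num, epsilon }.

{ 'end', 'while', num, epsilon }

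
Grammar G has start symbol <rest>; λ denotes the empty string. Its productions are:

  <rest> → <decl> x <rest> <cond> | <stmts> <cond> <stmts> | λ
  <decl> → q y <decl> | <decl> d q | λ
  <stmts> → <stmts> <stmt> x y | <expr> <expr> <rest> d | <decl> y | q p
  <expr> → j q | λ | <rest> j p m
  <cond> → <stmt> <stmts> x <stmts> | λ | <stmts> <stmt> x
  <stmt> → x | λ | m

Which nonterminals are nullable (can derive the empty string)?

Directly nullable (have an λ-production): <rest>, <decl>, <expr>, <cond>, <stmt>.
No other nonterminal has a production whose RHS symbols are all nullable.

{ <cond>, <decl>, <expr>, <rest>, <stmt> }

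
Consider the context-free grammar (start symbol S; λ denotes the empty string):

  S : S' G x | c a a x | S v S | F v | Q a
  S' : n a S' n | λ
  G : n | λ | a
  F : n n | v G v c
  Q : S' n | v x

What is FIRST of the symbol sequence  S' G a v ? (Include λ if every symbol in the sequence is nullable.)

{ a, n }

Add FIRST(S')\{λ} = { n }; S' is nullable, continue.
Add FIRST(G)\{λ} = { a, n }; G is nullable, continue.
a is a terminal; add {a} and stop.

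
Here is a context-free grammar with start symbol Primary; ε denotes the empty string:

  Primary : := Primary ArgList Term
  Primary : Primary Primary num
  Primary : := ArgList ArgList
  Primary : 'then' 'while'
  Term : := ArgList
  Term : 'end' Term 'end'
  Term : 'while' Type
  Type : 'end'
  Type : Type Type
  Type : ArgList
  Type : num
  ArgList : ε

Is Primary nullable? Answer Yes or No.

Nullable nonterminals: ArgList, Type.
No production of Primary has an RHS whose symbols are all nullable, so Primary is not nullable.

No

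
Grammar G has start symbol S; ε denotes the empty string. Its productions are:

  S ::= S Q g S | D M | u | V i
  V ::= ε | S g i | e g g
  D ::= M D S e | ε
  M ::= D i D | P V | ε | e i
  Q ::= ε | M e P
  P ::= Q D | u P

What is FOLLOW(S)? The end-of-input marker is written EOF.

{ EOF, e, g, i, u }

S is the start symbol, so EOF ∈ FOLLOW(S).
In S ::= S Q g S: add FIRST(Q g S) = { e, g, i, u }.
In S ::= S Q g S: S is at the end, add FOLLOW(S) = { EOF, e, g, i, u }.
In V ::= S g i: add FIRST(g i) = { g }.
In D ::= M D S e: add FIRST(e) = { e }.
Union: FOLLOW(S) = { EOF, e, g, i, u }.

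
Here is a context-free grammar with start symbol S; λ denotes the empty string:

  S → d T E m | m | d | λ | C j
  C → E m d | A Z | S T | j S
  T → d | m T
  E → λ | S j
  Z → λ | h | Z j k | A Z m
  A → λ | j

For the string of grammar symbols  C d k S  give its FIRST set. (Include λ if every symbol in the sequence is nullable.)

{ d, h, j, m }

Add FIRST(C)\{λ} = { d, h, j, m }; C is nullable, continue.
d is a terminal; add {d} and stop.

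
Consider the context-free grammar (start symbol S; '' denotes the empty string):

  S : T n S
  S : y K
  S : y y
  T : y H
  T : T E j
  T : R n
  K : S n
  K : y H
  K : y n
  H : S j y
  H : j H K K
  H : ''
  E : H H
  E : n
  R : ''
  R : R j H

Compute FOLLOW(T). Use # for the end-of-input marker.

{ j, n, y }

In S : T n S: add FIRST(n S) = { n }.
In T : T E j: add FIRST(E j) = { j, n, y }.
Union: FOLLOW(T) = { j, n, y }.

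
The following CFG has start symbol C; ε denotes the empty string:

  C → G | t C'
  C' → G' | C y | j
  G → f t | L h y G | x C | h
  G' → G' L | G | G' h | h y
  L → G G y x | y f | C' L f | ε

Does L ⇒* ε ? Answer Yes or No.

Yes

L has an ε-production, so L ⇒ ε.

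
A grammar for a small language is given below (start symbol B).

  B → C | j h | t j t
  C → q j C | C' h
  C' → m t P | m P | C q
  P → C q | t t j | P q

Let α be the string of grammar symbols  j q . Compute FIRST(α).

j is a terminal; add {j} and stop.

{ j }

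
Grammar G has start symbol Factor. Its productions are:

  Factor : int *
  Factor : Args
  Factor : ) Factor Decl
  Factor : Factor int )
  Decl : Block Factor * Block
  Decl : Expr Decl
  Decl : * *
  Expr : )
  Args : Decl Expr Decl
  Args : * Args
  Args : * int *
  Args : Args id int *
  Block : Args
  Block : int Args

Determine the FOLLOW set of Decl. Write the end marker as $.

{ $, ), *, id, int }

In Factor : ) Factor Decl: Decl is at the end, add FOLLOW(Factor) = { $, ), *, int }.
In Decl : Expr Decl: Decl is at the end, add FOLLOW(Decl) = { $, ), *, id, int }.
In Args : Decl Expr Decl: add FIRST(Expr Decl) = { ) }.
In Args : Decl Expr Decl: Decl is at the end, add FOLLOW(Args) = { $, ), *, id, int }.
Union: FOLLOW(Decl) = { $, ), *, id, int }.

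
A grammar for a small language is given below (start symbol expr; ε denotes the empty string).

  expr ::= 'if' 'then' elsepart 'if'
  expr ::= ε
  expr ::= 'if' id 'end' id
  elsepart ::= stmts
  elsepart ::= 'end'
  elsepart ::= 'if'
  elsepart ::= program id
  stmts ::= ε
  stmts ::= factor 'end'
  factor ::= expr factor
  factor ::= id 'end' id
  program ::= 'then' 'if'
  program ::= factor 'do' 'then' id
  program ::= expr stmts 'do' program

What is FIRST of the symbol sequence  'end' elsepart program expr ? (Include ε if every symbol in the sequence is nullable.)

'end' is a terminal; add {'end'} and stop.

{ 'end' }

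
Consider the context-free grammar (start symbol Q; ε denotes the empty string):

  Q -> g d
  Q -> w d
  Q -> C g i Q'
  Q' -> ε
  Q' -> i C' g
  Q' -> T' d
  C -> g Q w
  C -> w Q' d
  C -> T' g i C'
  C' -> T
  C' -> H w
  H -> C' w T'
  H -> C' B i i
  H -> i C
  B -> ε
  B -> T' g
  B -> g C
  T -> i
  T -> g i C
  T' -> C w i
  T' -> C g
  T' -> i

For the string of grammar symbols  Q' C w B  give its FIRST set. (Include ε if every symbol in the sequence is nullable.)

{ g, i, w }

Add FIRST(Q')\{ε} = { g, i, w }; Q' is nullable, continue.
Add FIRST(C) = { g, i, w }; C is not nullable, stop.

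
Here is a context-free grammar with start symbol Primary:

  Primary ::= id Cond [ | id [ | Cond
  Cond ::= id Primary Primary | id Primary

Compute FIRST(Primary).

{ id }

Primary ::= id Cond [ contributes {id}.
Primary ::= id [ contributes {id}.
From Primary ::= Cond: add FIRST(Cond) = { id }.
Union: FIRST(Primary) = { id }.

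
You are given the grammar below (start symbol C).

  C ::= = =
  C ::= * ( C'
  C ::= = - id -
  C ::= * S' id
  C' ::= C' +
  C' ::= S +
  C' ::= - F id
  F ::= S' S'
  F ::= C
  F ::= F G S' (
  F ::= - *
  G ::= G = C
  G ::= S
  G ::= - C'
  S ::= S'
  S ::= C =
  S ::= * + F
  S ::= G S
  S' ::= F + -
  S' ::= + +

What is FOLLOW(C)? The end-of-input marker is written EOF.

C is the start symbol, so EOF ∈ FOLLOW(C).
In F ::= C: C is at the end, add FOLLOW(F) = { *, +, -, =, id }.
In G ::= G = C: C is at the end, add FOLLOW(G) = { *, +, -, = }.
In S ::= C =: add FIRST(=) = { = }.
Union: FOLLOW(C) = { EOF, *, +, -, =, id }.

{ EOF, *, +, -, =, id }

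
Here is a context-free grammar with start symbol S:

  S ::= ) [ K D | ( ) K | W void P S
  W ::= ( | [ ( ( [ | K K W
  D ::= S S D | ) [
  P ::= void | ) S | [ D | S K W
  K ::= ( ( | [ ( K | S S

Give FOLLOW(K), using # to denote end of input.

In S ::= ) [ K D: add FIRST(D) = { (, ), [ }.
In S ::= ( ) K: K is at the end, add FOLLOW(S) = { #, (, ), [ }.
In W ::= K K W: add FIRST(K W) = { (, ), [ }.
In W ::= K K W: add FIRST(W) = { (, ), [ }.
In P ::= S K W: add FIRST(W) = { (, ), [ }.
In K ::= [ ( K: K is at the end, add FOLLOW(K) = { #, (, ), [ }.
Union: FOLLOW(K) = { #, (, ), [ }.

{ #, (, ), [ }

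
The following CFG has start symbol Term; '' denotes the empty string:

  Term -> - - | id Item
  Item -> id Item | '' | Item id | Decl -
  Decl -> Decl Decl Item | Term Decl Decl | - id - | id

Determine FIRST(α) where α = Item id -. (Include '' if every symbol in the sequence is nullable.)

{ -, id }

Add FIRST(Item)\{''} = { -, id }; Item is nullable, continue.
id is a terminal; add {id} and stop.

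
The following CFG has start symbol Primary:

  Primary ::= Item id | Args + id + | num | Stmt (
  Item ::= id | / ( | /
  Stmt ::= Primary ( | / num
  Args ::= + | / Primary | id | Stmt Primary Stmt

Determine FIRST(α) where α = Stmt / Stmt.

Add FIRST(Stmt) = { +, /, id, num }; Stmt is not nullable, stop.

{ +, /, id, num }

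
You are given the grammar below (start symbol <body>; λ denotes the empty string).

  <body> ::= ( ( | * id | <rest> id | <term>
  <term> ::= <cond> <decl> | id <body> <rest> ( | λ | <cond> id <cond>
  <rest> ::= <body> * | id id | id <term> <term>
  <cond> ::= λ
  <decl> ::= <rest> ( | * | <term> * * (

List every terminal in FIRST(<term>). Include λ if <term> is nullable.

{ (, *, id, λ }

From <term> ::= <cond> <decl>: <cond> nullable, take FIRST(<cond>) ∪ FIRST(<decl>) = { (, *, id }.
<term> ::= id <body> <rest> ( contributes {id}.
<term> ::= λ contributes λ.
From <term> ::= <cond> id <cond>: <cond> nullable, take FIRST(<cond>) ∪ {id} = { id }.
Union: FIRST(<term>) = { (, *, id, λ }.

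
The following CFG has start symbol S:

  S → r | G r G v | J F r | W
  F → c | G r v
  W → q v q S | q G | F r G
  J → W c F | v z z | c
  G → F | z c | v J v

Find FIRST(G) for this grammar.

From G → F: add FIRST(F) = { c, v, z }.
G → z c contributes {z}.
G → v J v contributes {v}.
Union: FIRST(G) = { c, v, z }.

{ c, v, z }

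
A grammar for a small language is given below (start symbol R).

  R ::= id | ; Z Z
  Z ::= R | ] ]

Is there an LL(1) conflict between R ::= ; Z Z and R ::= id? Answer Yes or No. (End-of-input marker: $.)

FIRST(; Z Z) = { ; } and FIRST(id) = { id }.
The FIRST sets are disjoint and neither alternative is nullable — no conflict.

No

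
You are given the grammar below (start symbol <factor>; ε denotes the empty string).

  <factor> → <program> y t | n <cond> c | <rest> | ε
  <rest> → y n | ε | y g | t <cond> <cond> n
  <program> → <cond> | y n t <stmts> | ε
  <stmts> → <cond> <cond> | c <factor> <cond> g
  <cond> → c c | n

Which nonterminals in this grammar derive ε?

{ <factor>, <program>, <rest> }

Directly nullable (have an ε-production): <factor>, <rest>, <program>.
No other nonterminal has a production whose RHS symbols are all nullable.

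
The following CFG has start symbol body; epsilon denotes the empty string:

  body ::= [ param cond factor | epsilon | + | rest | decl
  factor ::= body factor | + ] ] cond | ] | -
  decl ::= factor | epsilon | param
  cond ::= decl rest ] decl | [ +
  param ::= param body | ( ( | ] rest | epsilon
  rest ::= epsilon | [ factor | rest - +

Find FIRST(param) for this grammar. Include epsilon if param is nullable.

From param ::= param body: param, body nullable, take FIRST(param) ∪ FIRST(body) = { (, +, -, [, ] }; also epsilon since the whole RHS is nullable.
param ::= ( ( contributes {(}.
param ::= ] rest contributes {]}.
param ::= epsilon contributes epsilon.
Union: FIRST(param) = { (, +, -, [, ], epsilon }.

{ (, +, -, [, ], epsilon }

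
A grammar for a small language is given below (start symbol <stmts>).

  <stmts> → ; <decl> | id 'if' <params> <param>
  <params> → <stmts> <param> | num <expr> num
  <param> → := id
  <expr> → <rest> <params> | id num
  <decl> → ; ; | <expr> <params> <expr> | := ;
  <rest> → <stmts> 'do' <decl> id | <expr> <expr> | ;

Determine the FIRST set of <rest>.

From <rest> → <stmts> 'do' <decl> id: add FIRST(<stmts>) = { ;, id }.
From <rest> → <expr> <expr>: add FIRST(<expr>) = { ;, id }.
<rest> → ; contributes {;}.
Union: FIRST(<rest>) = { ;, id }.

{ ;, id }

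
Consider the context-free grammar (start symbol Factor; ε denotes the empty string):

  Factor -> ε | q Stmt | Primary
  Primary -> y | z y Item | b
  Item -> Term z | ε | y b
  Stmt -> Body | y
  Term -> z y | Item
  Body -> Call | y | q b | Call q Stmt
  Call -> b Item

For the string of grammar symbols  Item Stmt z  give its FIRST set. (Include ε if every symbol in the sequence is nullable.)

Add FIRST(Item)\{ε} = { y, z }; Item is nullable, continue.
Add FIRST(Stmt) = { b, q, y }; Stmt is not nullable, stop.

{ b, q, y, z }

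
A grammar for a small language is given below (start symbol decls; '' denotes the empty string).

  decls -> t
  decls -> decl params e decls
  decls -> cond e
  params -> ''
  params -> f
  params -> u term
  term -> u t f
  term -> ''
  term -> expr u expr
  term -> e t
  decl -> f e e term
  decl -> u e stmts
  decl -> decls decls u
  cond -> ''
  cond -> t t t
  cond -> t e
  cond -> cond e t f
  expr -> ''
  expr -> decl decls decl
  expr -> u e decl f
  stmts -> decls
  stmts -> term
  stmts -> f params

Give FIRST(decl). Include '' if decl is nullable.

{ e, f, t, u }

decl -> f e e term contributes {f}.
decl -> u e stmts contributes {u}.
From decl -> decls decls u: add FIRST(decls) = { e, f, t, u }.
Union: FIRST(decl) = { e, f, t, u }.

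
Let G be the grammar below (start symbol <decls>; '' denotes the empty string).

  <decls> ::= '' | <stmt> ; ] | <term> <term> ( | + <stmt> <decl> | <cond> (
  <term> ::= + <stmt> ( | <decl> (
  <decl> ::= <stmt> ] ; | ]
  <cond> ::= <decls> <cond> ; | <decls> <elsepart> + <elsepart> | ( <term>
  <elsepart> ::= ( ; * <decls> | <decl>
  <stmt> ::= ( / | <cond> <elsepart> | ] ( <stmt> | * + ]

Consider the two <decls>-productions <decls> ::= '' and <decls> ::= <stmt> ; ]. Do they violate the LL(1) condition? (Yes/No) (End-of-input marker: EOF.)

FIRST('') = { '' } and FIRST(<stmt> ; ]) = { (, *, +, ] }.
The first alternative is nullable and FOLLOW(<decls>) = { EOF, (, *, +, ;, ] } shares ( with FIRST of the second — conflict.

Yes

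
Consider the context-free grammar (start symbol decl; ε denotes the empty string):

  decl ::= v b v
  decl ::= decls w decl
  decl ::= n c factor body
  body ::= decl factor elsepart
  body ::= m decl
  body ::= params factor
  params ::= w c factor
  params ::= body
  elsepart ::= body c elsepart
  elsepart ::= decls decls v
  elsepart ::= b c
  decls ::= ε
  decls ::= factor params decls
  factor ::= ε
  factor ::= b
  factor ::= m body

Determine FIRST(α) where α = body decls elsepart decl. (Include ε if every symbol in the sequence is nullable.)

Add FIRST(body) = { b, m, n, v, w }; body is not nullable, stop.

{ b, m, n, v, w }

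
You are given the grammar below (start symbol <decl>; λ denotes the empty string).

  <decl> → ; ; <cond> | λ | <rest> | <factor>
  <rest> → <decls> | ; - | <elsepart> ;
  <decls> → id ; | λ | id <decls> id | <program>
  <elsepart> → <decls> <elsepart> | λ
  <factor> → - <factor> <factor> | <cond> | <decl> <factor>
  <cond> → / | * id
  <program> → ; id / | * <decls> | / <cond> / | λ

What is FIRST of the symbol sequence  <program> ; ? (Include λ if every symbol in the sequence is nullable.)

{ *, /, ; }

Add FIRST(<program>)\{λ} = { *, /, ; }; <program> is nullable, continue.
; is a terminal; add {;} and stop.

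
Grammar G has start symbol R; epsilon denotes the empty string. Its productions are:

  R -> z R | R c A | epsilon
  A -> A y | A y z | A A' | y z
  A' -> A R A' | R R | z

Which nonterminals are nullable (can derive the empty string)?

Directly nullable (have an epsilon-production): R.
A' -> R R with every symbol nullable, so A' is nullable.
No other nonterminal has a production whose RHS symbols are all nullable.

{ A', R }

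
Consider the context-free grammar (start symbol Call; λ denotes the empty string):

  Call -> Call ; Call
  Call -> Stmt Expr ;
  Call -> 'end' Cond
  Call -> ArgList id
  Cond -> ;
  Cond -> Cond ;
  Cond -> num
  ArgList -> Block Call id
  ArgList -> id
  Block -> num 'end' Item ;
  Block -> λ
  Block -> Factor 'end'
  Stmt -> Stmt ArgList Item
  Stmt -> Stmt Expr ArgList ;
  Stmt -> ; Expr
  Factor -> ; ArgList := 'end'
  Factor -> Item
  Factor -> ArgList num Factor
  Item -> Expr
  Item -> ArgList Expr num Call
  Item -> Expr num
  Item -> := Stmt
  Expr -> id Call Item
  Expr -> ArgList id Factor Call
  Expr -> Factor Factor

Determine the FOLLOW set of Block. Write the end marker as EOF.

In ArgList -> Block Call id: add FIRST(Call id) = { 'end', :=, ;, id, num }.
Union: FOLLOW(Block) = { 'end', :=, ;, id, num }.

{ 'end', :=, ;, id, num }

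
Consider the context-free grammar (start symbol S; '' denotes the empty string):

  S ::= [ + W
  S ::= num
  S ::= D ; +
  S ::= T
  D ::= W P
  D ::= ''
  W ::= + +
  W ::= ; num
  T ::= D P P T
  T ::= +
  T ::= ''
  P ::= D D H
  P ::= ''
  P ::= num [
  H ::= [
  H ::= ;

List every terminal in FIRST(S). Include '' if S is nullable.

S ::= [ + W contributes {[}.
S ::= num contributes {num}.
From S ::= D ; +: D nullable, take FIRST(D) ∪ {;} = { +, ; }.
From S ::= T: add FIRST(T) = { +, ;, [, num, '' } (including '' since T is nullable).
Union: FIRST(S) = { +, ;, [, num, '' }.

{ +, ;, [, num, '' }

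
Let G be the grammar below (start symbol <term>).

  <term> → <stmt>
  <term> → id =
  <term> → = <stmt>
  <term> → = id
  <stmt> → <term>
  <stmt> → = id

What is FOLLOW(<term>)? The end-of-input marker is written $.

{ $ }

<term> is the start symbol, so $ ∈ FOLLOW(<term>).
In <stmt> → <term>: <term> is at the end, add FOLLOW(<stmt>) = { $ }.
Union: FOLLOW(<term>) = { $ }.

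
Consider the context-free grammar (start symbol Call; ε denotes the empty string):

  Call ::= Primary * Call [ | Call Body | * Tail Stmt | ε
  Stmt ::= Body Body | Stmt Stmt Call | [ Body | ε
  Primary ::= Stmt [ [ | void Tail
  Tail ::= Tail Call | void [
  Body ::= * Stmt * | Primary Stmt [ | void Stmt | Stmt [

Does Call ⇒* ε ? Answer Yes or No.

Yes

Call has an ε-production, so Call ⇒ ε.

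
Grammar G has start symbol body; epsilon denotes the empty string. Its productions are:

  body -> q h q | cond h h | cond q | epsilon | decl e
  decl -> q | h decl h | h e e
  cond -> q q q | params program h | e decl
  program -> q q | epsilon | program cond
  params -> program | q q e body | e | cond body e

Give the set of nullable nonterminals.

{ body, params, program }

Directly nullable (have an epsilon-production): body, program.
params -> program with every symbol nullable, so params is nullable.
No other nonterminal has a production whose RHS symbols are all nullable.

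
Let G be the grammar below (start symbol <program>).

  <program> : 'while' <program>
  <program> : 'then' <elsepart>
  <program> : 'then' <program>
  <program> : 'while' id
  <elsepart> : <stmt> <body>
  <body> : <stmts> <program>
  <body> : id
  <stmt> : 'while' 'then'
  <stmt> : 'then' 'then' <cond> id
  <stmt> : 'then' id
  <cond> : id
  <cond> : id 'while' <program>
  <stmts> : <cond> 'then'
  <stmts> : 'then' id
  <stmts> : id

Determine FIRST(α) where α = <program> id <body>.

{ 'then', 'while' }

Add FIRST(<program>) = { 'then', 'while' }; <program> is not nullable, stop.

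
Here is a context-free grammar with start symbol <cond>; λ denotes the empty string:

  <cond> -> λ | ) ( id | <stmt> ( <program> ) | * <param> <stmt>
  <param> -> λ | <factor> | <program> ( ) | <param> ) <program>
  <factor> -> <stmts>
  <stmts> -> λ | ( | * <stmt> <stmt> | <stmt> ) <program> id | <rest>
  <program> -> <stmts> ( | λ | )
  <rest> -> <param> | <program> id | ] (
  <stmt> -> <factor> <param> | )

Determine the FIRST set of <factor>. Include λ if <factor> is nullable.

From <factor> -> <stmts>: add FIRST(<stmts>) = { (, ), *, ], id, λ } (including λ since <stmts> is nullable).
Union: FIRST(<factor>) = { (, ), *, ], id, λ }.

{ (, ), *, ], id, λ }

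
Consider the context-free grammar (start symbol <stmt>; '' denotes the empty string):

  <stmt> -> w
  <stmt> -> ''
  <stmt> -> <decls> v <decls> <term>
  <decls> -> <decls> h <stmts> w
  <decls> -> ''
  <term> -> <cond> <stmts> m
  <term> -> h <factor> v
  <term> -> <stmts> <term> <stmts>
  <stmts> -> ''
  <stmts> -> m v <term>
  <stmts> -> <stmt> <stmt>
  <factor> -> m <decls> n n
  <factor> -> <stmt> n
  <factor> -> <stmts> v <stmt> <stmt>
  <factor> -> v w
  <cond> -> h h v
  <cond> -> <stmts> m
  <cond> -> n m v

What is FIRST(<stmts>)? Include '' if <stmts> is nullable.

<stmts> -> '' contributes ''.
<stmts> -> m v <term> contributes {m}.
From <stmts> -> <stmt> <stmt>: <stmt>, <stmt> nullable, take FIRST(<stmt>) ∪ FIRST(<stmt>) = { h, v, w }; also '' since the whole RHS is nullable.
Union: FIRST(<stmts>) = { h, m, v, w, '' }.

{ h, m, v, w, '' }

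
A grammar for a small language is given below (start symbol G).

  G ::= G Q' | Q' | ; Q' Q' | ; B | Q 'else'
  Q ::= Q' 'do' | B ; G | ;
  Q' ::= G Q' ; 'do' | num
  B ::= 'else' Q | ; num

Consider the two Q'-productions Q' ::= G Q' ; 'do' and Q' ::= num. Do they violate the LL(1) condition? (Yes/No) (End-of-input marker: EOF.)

Yes

FIRST(G Q' ; 'do') = { 'else', ;, num } and FIRST(num) = { num }.
Both contain num, so the two alternatives are not disjoint — LL(1) conflict.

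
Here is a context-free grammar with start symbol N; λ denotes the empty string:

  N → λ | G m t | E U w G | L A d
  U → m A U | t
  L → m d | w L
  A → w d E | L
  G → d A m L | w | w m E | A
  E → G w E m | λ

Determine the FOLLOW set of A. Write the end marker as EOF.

{ EOF, d, m, t, w }

In N → L A d: add FIRST(d) = { d }.
In U → m A U: add FIRST(U) = { m, t }.
In G → d A m L: add FIRST(m L) = { m }.
In G → A: A is at the end, add FOLLOW(G) = { EOF, m, w }.
Union: FOLLOW(A) = { EOF, d, m, t, w }.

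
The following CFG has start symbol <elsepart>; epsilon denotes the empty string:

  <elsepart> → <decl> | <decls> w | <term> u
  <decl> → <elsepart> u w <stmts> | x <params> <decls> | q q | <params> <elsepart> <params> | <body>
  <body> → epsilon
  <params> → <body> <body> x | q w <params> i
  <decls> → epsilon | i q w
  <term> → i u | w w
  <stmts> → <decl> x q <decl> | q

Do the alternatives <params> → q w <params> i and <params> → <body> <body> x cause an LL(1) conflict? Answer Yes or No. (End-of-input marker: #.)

FIRST(q w <params> i) = { q } and FIRST(<body> <body> x) = { x }.
The FIRST sets are disjoint and neither alternative is nullable — no conflict.

No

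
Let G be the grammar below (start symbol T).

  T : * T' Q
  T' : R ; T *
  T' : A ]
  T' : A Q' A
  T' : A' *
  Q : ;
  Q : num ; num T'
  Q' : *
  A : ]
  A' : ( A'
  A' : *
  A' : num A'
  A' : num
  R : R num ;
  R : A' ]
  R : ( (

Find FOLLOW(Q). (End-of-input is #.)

In T : * T' Q: Q is at the end, add FOLLOW(T) = { #, * }.
Union: FOLLOW(Q) = { #, * }.

{ #, * }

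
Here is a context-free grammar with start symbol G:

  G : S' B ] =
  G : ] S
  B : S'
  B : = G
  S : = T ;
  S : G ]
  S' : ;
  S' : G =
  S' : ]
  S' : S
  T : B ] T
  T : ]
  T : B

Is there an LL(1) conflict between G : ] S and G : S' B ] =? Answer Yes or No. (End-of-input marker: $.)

FIRST(] S) = { ] } and FIRST(S' B ] =) = { ;, =, ] }.
Both contain ], so the two alternatives are not disjoint — LL(1) conflict.

Yes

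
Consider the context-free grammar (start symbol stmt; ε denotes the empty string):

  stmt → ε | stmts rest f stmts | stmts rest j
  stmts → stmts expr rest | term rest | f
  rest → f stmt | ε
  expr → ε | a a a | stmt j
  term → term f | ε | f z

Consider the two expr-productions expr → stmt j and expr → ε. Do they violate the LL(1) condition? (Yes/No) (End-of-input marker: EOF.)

FIRST(stmt j) = { a, f, j } and FIRST(ε) = { ε }.
The second alternative is nullable and FOLLOW(expr) = { EOF, a, f, j } shares a with FIRST of the first — conflict.

Yes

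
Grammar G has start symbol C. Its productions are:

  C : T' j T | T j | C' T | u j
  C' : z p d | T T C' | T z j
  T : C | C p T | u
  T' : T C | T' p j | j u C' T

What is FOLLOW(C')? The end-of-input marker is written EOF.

In C : C' T: add FIRST(T) = { j, u, z }.
In C' : T T C': C' is at the end, add FOLLOW(C') = { j, u, z }.
In T' : j u C' T: add FIRST(T) = { j, u, z }.
Union: FOLLOW(C') = { j, u, z }.

{ j, u, z }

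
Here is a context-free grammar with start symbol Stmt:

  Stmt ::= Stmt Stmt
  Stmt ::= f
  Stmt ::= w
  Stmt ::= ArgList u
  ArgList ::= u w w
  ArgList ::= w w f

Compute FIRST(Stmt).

{ f, u, w }

From Stmt ::= Stmt Stmt: add FIRST(Stmt) = { f, u, w }.
Stmt ::= f contributes {f}.
Stmt ::= w contributes {w}.
From Stmt ::= ArgList u: add FIRST(ArgList) = { u, w }.
Union: FIRST(Stmt) = { f, u, w }.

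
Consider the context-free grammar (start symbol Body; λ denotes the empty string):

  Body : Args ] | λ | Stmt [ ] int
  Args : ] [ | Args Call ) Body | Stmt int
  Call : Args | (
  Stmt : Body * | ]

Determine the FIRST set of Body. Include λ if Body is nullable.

{ *, ], λ }

From Body : Args ]: add FIRST(Args) = { *, ] }.
Body : λ contributes λ.
From Body : Stmt [ ] int: add FIRST(Stmt) = { *, ] }.
Union: FIRST(Body) = { *, ], λ }.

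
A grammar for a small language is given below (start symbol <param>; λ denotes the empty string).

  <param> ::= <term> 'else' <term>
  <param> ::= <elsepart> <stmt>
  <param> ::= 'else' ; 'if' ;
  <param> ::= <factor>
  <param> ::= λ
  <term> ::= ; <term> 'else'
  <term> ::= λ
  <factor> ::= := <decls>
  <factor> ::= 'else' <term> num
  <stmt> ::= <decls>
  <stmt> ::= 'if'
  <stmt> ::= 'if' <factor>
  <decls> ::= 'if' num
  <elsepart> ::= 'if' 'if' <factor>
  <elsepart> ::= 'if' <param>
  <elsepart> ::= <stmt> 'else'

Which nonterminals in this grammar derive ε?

Directly nullable (have an λ-production): <param>, <term>.
No other nonterminal has a production whose RHS symbols are all nullable.

{ <param>, <term> }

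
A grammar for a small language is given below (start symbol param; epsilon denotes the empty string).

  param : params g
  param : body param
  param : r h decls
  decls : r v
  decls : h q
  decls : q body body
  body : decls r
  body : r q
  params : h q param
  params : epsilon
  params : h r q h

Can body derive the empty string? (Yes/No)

No

Nullable nonterminals: params.
No production of body has an RHS whose symbols are all nullable, so body is not nullable.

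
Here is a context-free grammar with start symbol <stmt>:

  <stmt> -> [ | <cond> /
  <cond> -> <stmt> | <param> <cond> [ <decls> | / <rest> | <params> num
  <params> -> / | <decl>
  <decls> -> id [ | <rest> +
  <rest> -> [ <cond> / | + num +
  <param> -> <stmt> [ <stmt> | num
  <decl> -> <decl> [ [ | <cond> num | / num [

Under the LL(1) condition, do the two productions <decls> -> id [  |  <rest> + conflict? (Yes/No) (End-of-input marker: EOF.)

No

FIRST(id [) = { id } and FIRST(<rest> +) = { +, [ }.
The FIRST sets are disjoint and neither alternative is nullable — no conflict.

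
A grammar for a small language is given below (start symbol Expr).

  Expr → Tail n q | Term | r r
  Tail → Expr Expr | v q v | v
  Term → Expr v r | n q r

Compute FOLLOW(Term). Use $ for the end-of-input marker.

{ $, n, r, v }

In Expr → Term: Term is at the end, add FOLLOW(Expr) = { $, n, r, v }.
Union: FOLLOW(Term) = { $, n, r, v }.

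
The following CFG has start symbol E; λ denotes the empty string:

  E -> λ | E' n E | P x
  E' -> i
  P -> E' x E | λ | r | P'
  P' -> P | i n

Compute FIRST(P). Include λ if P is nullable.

From P -> E' x E: add FIRST(E') = { i }.
P -> λ contributes λ.
P -> r contributes {r}.
From P -> P': add FIRST(P') = { i, r, λ } (including λ since P' is nullable).
Union: FIRST(P) = { i, r, λ }.

{ i, r, λ }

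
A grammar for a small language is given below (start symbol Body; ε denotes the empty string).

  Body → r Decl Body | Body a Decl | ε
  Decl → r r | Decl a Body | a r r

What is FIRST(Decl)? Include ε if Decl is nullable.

Decl → r r contributes {r}.
From Decl → Decl a Body: add FIRST(Decl) = { a, r }.
Decl → a r r contributes {a}.
Union: FIRST(Decl) = { a, r }.

{ a, r }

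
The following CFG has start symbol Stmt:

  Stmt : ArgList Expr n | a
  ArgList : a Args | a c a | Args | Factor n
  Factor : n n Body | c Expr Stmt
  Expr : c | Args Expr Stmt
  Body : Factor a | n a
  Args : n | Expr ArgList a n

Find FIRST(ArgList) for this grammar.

{ a, c, n }

ArgList : a Args contributes {a}.
ArgList : a c a contributes {a}.
From ArgList : Args: add FIRST(Args) = { c, n }.
From ArgList : Factor n: add FIRST(Factor) = { c, n }.
Union: FIRST(ArgList) = { a, c, n }.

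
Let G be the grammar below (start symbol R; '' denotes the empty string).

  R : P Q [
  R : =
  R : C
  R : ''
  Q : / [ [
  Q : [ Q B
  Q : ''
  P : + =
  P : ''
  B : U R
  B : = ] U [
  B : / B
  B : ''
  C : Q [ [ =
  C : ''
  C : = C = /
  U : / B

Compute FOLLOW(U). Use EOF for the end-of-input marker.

In B : U R: add FIRST(R)\{''} = { +, /, =, [ }.
  Since R is nullable, also add FOLLOW(B) = { +, /, =, [ }.
In B : = ] U [: add FIRST([) = { [ }.
Union: FOLLOW(U) = { +, /, =, [ }.

{ +, /, =, [ }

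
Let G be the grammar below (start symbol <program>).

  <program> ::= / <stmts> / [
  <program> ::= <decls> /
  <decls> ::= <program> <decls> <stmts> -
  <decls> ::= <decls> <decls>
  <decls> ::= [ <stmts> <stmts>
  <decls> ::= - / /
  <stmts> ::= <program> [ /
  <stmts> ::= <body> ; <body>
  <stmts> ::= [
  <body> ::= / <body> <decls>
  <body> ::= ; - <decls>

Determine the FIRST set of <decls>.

{ -, /, [ }

From <decls> ::= <program> <decls> <stmts> -: add FIRST(<program>) = { -, /, [ }.
From <decls> ::= <decls> <decls>: add FIRST(<decls>) = { -, /, [ }.
<decls> ::= [ <stmts> <stmts> contributes {[}.
<decls> ::= - / / contributes {-}.
Union: FIRST(<decls>) = { -, /, [ }.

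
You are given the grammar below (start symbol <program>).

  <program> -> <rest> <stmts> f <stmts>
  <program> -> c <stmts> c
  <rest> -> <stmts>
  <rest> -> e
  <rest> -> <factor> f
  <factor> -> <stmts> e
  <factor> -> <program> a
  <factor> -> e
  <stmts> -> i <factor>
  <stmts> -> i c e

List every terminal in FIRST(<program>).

From <program> -> <rest> <stmts> f <stmts>: add FIRST(<rest>) = { c, e, i }.
<program> -> c <stmts> c contributes {c}.
Union: FIRST(<program>) = { c, e, i }.

{ c, e, i }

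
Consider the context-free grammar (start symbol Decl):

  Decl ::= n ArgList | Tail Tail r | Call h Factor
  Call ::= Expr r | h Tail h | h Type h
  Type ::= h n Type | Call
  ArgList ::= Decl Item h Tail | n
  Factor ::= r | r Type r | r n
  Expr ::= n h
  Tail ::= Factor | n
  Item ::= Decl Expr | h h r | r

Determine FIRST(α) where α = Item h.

{ h, n, r }

Add FIRST(Item) = { h, n, r }; Item is not nullable, stop.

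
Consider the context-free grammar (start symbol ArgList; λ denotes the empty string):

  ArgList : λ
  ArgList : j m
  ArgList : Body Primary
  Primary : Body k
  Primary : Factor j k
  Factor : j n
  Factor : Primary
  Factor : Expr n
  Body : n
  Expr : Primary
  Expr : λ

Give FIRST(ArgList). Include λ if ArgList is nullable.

{ j, n, λ }

ArgList : λ contributes λ.
ArgList : j m contributes {j}.
From ArgList : Body Primary: add FIRST(Body) = { n }.
Union: FIRST(ArgList) = { j, n, λ }.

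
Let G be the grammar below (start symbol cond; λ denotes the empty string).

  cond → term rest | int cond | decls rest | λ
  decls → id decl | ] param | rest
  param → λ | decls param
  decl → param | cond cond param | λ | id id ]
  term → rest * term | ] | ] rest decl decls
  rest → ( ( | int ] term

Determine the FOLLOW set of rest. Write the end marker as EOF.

In cond → term rest: rest is at the end, add FOLLOW(cond) = { EOF, (, *, ], id, int }.
In cond → decls rest: rest is at the end, add FOLLOW(cond) = { EOF, (, *, ], id, int }.
In decls → rest: rest is at the end, add FOLLOW(decls) = { EOF, (, *, ], id, int }.
In term → rest * term: add FIRST(* term) = { * }.
In term → ] rest decl decls: add FIRST(decl decls) = { (, ], id, int }.
Union: FOLLOW(rest) = { EOF, (, *, ], id, int }.

{ EOF, (, *, ], id, int }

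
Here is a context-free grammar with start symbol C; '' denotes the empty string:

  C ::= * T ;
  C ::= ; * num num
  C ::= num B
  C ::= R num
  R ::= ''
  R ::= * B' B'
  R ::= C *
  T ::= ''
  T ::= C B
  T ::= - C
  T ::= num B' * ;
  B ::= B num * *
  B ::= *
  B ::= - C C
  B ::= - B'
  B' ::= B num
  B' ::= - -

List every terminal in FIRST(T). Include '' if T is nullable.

T ::= '' contributes ''.
From T ::= C B: add FIRST(C) = { *, ;, num }.
T ::= - C contributes {-}.
T ::= num B' * ; contributes {num}.
Union: FIRST(T) = { *, -, ;, num, '' }.

{ *, -, ;, num, '' }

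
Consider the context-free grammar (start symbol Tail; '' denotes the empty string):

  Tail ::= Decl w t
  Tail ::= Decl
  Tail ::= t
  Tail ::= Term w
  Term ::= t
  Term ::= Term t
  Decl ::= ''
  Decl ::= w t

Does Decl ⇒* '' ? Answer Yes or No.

Decl has an ''-production, so Decl ⇒ ''.

Yes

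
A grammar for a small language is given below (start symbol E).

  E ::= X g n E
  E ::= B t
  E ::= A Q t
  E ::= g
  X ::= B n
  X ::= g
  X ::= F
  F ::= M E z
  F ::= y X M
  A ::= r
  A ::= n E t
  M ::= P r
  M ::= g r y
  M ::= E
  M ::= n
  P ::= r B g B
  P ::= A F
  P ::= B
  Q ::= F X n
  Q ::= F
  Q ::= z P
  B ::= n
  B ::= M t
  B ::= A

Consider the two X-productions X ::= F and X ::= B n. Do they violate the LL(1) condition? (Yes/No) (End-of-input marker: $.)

Yes

FIRST(F) = { g, n, r, y } and FIRST(B n) = { g, n, r, y }.
Both contain g, so the two alternatives are not disjoint — LL(1) conflict.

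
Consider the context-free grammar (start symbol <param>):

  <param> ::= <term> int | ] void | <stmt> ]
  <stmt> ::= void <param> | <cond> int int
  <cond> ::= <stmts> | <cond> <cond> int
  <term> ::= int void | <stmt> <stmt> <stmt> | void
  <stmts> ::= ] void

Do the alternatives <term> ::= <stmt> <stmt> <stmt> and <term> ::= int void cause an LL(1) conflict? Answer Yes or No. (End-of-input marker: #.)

No

FIRST(<stmt> <stmt> <stmt>) = { ], void } and FIRST(int void) = { int }.
The FIRST sets are disjoint and neither alternative is nullable — no conflict.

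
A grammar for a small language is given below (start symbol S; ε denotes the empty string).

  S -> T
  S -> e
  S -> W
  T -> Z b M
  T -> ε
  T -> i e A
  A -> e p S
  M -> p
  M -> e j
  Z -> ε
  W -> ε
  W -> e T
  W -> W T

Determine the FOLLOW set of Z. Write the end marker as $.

In T -> Z b M: add FIRST(b M) = { b }.
Union: FOLLOW(Z) = { b }.

{ b }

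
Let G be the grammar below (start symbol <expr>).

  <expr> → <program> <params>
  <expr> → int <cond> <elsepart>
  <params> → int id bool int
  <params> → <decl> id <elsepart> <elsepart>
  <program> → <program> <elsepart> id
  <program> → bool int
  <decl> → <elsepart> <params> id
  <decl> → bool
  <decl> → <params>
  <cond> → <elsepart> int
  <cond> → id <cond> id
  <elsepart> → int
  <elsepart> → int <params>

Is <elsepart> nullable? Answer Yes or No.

No nonterminal in this grammar is nullable.
No production of <elsepart> has an RHS whose symbols are all nullable, so <elsepart> is not nullable.

No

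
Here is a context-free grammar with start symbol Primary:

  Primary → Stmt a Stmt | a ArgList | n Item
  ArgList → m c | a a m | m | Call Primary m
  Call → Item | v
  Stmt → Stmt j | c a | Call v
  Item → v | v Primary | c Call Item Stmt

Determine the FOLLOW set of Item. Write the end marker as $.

In Primary → n Item: Item is at the end, add FOLLOW(Primary) = { $, a, c, m, n, v }.
In Call → Item: Item is at the end, add FOLLOW(Call) = { a, c, n, v }.
In Item → c Call Item Stmt: add FIRST(Stmt) = { c, v }.
Union: FOLLOW(Item) = { $, a, c, m, n, v }.

{ $, a, c, m, n, v }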